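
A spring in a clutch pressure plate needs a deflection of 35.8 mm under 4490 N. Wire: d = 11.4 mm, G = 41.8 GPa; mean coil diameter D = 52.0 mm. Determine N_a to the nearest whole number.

Required rate k = F/δ = 4490/35.8 = 125.42 N/mm
N_a = Gd⁴/(8D³k) = (41.8×10³ × 11.4⁴)/(8 × 52.0³ × 125.42)
    = 7.05985e+08 / 1.41079e+08 = 5.004 → 5 coils

5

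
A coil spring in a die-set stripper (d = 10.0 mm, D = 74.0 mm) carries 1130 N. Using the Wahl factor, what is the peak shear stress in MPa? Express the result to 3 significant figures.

Spring index C = D/d = 74.0/10.0 = 7.4000
K_W = (4C−1)/(4C−4) + 0.615/C = 28.600/25.600 + 0.0831 = 1.2003
τ₀ = 8FD/(πd³) = 8·1130·74.0/(π·10.0³) = 668960/3141.6 = 212.94 MPa
τ_max = K·τ₀ = 1.2003 × 212.94 = 255.59 MPa

256 MPa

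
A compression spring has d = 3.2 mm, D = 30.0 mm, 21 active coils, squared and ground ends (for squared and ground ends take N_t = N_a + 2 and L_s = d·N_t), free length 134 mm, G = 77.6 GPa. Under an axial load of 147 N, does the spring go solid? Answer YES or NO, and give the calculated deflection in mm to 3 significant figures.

YES, δ = 81.9 mm

k = Gd⁴/(8D³N_a) = (77.6×10³)(3.2⁴)/(8·30.0³·21) = 1.7939 N/mm
N_t = 23; L_s = 3.2·23 = 73.6 mm; δ_solid = L₀ − L_s = 134 − 73.6 = 60.4 mm
δ = F/k = 147/1.7939 = 81.946 mm
δ ≥ δ_solid → spring goes solid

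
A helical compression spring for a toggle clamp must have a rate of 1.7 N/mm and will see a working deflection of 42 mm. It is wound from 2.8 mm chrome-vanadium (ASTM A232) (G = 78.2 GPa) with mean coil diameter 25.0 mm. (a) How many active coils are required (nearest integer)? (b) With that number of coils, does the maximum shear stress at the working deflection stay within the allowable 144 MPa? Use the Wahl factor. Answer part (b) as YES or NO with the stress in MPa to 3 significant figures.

(a) 23 coils; (b) NO, τ_max = 237 MPa

N_a = Gd⁴/(8D³k) = (78.2×10³)(2.8⁴)/(8·25.0³·1.7) = 22.62 → N_a = 23
Actual rate k = Gd⁴/(8D³·23) = 1.6719 N/mm
Working load F = kδ = 1.6719·42 = 70.218 N
C = 25.0/2.8 = 8.9286; K_W = (4C−1)/(4C−4)+0.615/C = 1.1635
τ_max = K_W·8FD/(πd³) = 1.1635·203.64 = 236.93 MPa
τ_max > 144 MPa → exceeds allowable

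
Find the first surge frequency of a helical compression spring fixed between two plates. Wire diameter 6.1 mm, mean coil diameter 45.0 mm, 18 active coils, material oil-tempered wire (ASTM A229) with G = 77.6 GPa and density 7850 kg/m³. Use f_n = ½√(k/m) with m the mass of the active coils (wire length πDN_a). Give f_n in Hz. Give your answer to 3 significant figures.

k = Gd⁴/(8D³N_a) = (77.6×10³)(6.1⁴)/(8·45.0³·18) = 8.1881 N/mm = 8188.1 N/m
Wire length L = πDN_a = π·45.0·18 = 2544.7 mm
m = ρ·(πd²/4)·L = 7850 × 29.225×10⁻⁶ m² × 2.5447 m = 0.58379 kg
f_n = ½√(k/m) = 0.5·√(8188.1/0.58379) = 0.5·√(14026) = 59.215 Hz

59.2 Hz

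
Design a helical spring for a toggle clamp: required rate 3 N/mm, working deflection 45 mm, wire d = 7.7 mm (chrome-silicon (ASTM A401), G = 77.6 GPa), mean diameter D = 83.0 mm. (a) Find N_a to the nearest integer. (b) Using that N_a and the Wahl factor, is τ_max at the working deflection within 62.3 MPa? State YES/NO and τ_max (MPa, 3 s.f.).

N_a = Gd⁴/(8D³k) = (77.6×10³)(7.7⁴)/(8·83.0³·3) = 19.88 → N_a = 20
Actual rate k = Gd⁴/(8D³·20) = 2.9817 N/mm
Working load F = kδ = 2.9817·45 = 134.18 N
C = 83.0/7.7 = 10.7792; K_W = (4C−1)/(4C−4)+0.615/C = 1.1337
τ_max = K_W·8FD/(πd³) = 1.1337·62.12 = 70.428 MPa
τ_max > 62.3 MPa → exceeds allowable

(a) 20 coils; (b) NO, τ_max = 70.4 MPa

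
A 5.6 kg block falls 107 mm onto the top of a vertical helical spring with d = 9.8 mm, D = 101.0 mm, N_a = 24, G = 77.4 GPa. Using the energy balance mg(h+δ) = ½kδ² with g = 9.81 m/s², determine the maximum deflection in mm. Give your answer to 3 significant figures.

74.3 mm

k = Gd⁴/(8D³N_a) = (77.4×10³)(9.8⁴)/(8·101.0³·24) = 3.6089 N/mm
W = mg = 5.6 × 9.81 = 54.936 N
½kδ² − Wδ − Wh = 0 → δ = (W + √(W² + 2kWh))/k
δ = (54.936 + √(3018 + 42427.8))/3.6089 = (54.936 + 213.18)/3.6089 = 74.292 mm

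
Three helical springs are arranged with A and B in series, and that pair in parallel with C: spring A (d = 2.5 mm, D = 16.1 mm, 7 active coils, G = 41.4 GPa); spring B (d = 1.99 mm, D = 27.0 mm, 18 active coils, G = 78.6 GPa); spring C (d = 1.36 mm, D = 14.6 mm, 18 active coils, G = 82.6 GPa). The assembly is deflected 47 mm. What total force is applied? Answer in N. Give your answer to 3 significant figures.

k_A = Gd⁴/(8D³N_a) = (41.4×10³)(2.5⁴)/(8·16.1³·7) = 6.9198 N/mm
k_B = Gd⁴/(8D³N_a) = (78.6×10³)(1.99⁴)/(8·27.0³·18) = 0.43489 N/mm
k_C = Gd⁴/(8D³N_a) = (82.6×10³)(1.36⁴)/(8·14.6³·18) = 0.63054 N/mm
Springs A,B series: k_AB = 1/(1/6.9198+1/0.43489) = 0.40918 N/mm; parallel with C: k_eq = 0.40918+0.63054 = 1.0397 N/mm
F = k_eq·δ = 1.0397·47 = 48.867 N

48.9 N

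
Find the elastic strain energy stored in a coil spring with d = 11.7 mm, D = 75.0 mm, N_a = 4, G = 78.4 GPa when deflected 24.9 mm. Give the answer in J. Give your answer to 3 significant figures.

33.7 J

k = Gd⁴/(8D³N_a) = (78.4×10³)(11.7⁴)/(8·75.0³·4) = 108.82 N/mm
U = ½kδ² = 0.5 × 108.82 × 24.9² = 33736 N·mm = 33.736 J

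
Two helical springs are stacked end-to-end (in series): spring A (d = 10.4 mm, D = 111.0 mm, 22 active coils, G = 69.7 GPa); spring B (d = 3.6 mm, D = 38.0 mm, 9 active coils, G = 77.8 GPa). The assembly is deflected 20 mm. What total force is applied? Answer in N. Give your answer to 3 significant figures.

k_A = Gd⁴/(8D³N_a) = (69.7×10³)(10.4⁴)/(8·111.0³·22) = 3.3875 N/mm
k_B = Gd⁴/(8D³N_a) = (77.8×10³)(3.6⁴)/(8·38.0³·9) = 3.3075 N/mm
Series: 1/k_eq = 1/3.3875 + 1/3.3075 = 0.59754; k_eq = 1.6735 N/mm
F = k_eq·δ = 1.6735·20 = 33.471 N

33.5 N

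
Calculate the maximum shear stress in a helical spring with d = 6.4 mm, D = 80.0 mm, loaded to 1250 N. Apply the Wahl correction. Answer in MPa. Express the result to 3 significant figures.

1080 MPa

Spring index C = D/d = 80.0/6.4 = 12.5000
K_W = (4C−1)/(4C−4) + 0.615/C = 49.000/46.000 + 0.0492 = 1.1144
τ₀ = 8FD/(πd³) = 8·1250·80.0/(π·6.4³) = 800000/823.55 = 971.4 MPa
τ_max = K·τ₀ = 1.1144 × 971.4 = 1082.6 MPa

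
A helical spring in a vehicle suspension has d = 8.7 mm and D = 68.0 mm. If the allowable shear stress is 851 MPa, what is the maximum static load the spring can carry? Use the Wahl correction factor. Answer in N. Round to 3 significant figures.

C = D/d = 68.0/8.7 = 7.8161
K_W = (4C−1)/(4C−4) + 0.615/C = 30.264/27.264 + 0.0787 = 1.1887
τ_max = K·8FD/(πd³) → F_max = τ_allow·πd³/(8DK)
F_max = 851·π·8.7³/(8·68.0·1.1887) = 1.7605e+06/646.66 = 2722.4 N

2720 N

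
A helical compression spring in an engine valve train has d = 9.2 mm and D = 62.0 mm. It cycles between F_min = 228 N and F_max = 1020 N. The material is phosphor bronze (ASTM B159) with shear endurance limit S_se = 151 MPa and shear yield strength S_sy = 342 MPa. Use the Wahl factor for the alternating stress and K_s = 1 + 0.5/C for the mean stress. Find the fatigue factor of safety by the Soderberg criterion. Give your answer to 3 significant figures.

0.955

C = D/d = 62.0/9.2 = 6.7391; K_W = (4C−1)/(4C−4)+0.615/C = 1.2219; K_s = 1+0.5/C = 1.0742
F_a = (F_max−F_min)/2 = 396 N; F_m = (F_max+F_min)/2 = 624 N
τ_a = K_W·8F_aD/(πd³) = 1.2219 × 80.29 = 98.11 MPa
τ_m = K_s·8F_mD/(πd³) = 1.0742 × 126.52 = 135.91 MPa
Soderberg: 1/n_f = τ_a/S_se + τ_m/S_sy = 98.11/151 + 135.91/342 = 0.64974 + 0.39738 = 1.0471
n_f = 1/1.0471 = 0.955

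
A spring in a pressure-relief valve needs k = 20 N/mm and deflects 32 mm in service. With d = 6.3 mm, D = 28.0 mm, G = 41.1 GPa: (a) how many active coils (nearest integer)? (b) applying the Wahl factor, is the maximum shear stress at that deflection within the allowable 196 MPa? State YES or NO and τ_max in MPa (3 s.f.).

N_a = Gd⁴/(8D³k) = (41.1×10³)(6.3⁴)/(8·28.0³·20) = 18.43 → N_a = 18
Actual rate k = Gd⁴/(8D³·18) = 20.482 N/mm
Working load F = kδ = 20.482·32 = 655.42 N
C = 28.0/6.3 = 4.4444; K_W = (4C−1)/(4C−4)+0.615/C = 1.3561
τ_max = K_W·8FD/(πd³) = 1.3561·186.89 = 253.45 MPa
τ_max > 196 MPa → exceeds allowable

(a) 18 coils; (b) NO, τ_max = 253 MPa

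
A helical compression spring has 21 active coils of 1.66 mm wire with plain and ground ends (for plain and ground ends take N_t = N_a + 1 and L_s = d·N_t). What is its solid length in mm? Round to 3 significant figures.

36.5 mm

plain and ground ends: N_t = N_a + 1 = 21 + 1 = 22
L_s = d·N_t = 1.66 × 22 = 36.52 mm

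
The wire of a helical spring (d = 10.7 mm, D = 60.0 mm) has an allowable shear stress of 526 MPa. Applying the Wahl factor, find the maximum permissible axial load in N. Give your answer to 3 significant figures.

C = D/d = 60.0/10.7 = 5.6075
K_W = (4C−1)/(4C−4) + 0.615/C = 21.430/18.430 + 0.1097 = 1.2725
τ_max = K·8FD/(πd³) → F_max = τ_allow·πd³/(8DK)
F_max = 526·π·10.7³/(8·60.0·1.2725) = 2.0244e+06/610.78 = 3314.4 N

3310 N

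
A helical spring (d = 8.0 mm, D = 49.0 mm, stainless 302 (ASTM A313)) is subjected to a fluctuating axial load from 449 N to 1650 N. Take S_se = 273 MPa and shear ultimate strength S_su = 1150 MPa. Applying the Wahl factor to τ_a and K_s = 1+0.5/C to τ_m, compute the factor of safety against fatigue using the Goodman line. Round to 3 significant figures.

C = D/d = 49.0/8.0 = 6.1250; K_W = (4C−1)/(4C−4)+0.615/C = 1.2467; K_s = 1+0.5/C = 1.0816
F_a = (F_max−F_min)/2 = 600.5 N; F_m = (F_max+F_min)/2 = 1049.5 N
τ_a = K_W·8F_aD/(πd³) = 1.2467 × 146.35 = 182.46 MPa
τ_m = K_s·8F_mD/(πd³) = 1.0816 × 255.77 = 276.65 MPa
Goodman: 1/n_f = τ_a/S_se + τ_m/S_su = 182.46/273 + 276.65/1150 = 0.66834 + 0.24056 = 0.9089
n_f = 1/0.9089 = 1.1

1.10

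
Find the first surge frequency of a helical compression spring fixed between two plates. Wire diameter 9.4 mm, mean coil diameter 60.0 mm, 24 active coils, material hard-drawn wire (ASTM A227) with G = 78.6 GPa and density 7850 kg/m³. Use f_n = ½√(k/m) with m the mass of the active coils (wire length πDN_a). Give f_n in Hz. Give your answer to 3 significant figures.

38.7 Hz

k = Gd⁴/(8D³N_a) = (78.6×10³)(9.4⁴)/(8·60.0³·24) = 14.797 N/mm = 14797 N/m
Wire length L = πDN_a = π·60.0·24 = 4523.9 mm
m = ρ·(πd²/4)·L = 7850 × 69.398×10⁻⁶ m² × 4.5239 m = 2.4645 kg
f_n = ½√(k/m) = 0.5·√(14797/2.4645) = 0.5·√(6004.1) = 38.743 Hz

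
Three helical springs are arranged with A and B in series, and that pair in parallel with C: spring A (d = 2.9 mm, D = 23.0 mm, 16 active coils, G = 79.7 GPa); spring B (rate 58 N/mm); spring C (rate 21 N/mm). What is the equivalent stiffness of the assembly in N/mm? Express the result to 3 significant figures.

24.4 N/mm

k_A = Gd⁴/(8D³N_a) = (79.7×10³)(2.9⁴)/(8·23.0³·16) = 3.6196 N/mm
Springs A,B series: k_AB = 1/(1/3.6196+1/58) = 3.407 N/mm; parallel with C: k_eq = 3.407+21 = 24.407 N/mm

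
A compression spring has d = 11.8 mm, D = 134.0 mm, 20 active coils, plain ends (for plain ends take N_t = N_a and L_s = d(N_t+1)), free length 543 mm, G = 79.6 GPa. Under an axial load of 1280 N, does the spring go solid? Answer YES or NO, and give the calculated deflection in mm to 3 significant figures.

YES, δ = 319 mm

k = Gd⁴/(8D³N_a) = (79.6×10³)(11.8⁴)/(8·134.0³·20) = 4.0087 N/mm
N_t = 20; L_s = 11.8·21 = 247.8 mm; δ_solid = L₀ − L_s = 543 − 247.8 = 295.2 mm
δ = F/k = 1280/4.0087 = 319.3 mm
δ ≥ δ_solid → spring goes solid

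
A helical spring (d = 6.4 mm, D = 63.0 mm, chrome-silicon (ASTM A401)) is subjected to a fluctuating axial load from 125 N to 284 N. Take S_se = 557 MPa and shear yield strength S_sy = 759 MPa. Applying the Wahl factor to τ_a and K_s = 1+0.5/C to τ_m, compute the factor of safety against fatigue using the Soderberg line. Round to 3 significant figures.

C = D/d = 63.0/6.4 = 9.8438; K_W = (4C−1)/(4C−4)+0.615/C = 1.1473; K_s = 1+0.5/C = 1.0508
F_a = (F_max−F_min)/2 = 79.5 N; F_m = (F_max+F_min)/2 = 204.5 N
τ_a = K_W·8F_aD/(πd³) = 1.1473 × 48.653 = 55.818 MPa
τ_m = K_s·8F_mD/(πd³) = 1.0508 × 125.15 = 131.51 MPa
Soderberg: 1/n_f = τ_a/S_se + τ_m/S_sy = 55.818/557 + 131.51/759 = 0.10021 + 0.17326 = 0.27348
n_f = 1/0.27348 = 3.657

3.66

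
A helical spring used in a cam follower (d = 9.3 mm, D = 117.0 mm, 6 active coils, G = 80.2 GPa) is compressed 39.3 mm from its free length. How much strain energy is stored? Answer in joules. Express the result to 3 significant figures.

k = Gd⁴/(8D³N_a) = (80.2×10³)(9.3⁴)/(8·117.0³·6) = 7.8038 N/mm
U = ½kδ² = 0.5 × 7.8038 × 39.3² = 6026.5 N·mm = 6.0265 J

6.03 J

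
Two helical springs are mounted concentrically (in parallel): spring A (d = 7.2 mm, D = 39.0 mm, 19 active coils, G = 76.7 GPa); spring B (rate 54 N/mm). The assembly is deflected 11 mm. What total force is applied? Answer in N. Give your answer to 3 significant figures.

845 N

k_A = Gd⁴/(8D³N_a) = (76.7×10³)(7.2⁴)/(8·39.0³·19) = 22.861 N/mm
Parallel: k_eq = 22.861 + 54 = 76.861 N/mm
F = k_eq·δ = 76.861·11 = 845.47 N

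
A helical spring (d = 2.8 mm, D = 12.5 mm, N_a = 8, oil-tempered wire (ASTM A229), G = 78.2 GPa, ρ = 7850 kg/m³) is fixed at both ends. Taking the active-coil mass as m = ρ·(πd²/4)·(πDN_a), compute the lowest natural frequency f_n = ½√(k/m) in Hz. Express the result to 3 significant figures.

k = Gd⁴/(8D³N_a) = (78.2×10³)(2.8⁴)/(8·12.5³·8) = 38.453 N/mm = 38453 N/m
Wire length L = πDN_a = π·12.5·8 = 314.16 mm
m = ρ·(πd²/4)·L = 7850 × 6.1575×10⁻⁶ m² × 0.31416 m = 0.015185 kg
f_n = ½√(k/m) = 0.5·√(38453/0.015185) = 0.5·√(2.5322e+06) = 795.65 Hz

796 Hz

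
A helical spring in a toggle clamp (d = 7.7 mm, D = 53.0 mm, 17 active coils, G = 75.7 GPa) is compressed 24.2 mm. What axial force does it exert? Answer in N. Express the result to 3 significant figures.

318 N

k = Gd⁴/(8D³N_a) = (75.7×10³)(7.7⁴)/(8·53.0³·17) = 13.143 N/mm
F = k·δ = 13.143 × 24.2 = 318.06 N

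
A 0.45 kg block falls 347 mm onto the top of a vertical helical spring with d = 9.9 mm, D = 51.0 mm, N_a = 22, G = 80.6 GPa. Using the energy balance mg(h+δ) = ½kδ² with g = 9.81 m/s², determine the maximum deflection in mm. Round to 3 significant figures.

k = Gd⁴/(8D³N_a) = (80.6×10³)(9.9⁴)/(8·51.0³·22) = 33.163 N/mm
W = mg = 0.45 × 9.81 = 4.4145 N
½kδ² − Wδ − Wh = 0 → δ = (W + √(W² + 2kWh))/k
δ = (4.4145 + √(19.488 + 101600))/33.163 = (4.4145 + 318.78)/33.163 = 9.7456 mm

9.75 mm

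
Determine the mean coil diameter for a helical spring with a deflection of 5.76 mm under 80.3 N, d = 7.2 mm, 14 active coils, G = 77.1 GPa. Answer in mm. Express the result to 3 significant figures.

Required rate k = F/δ = 80.3/5.76 = 13.941 N/mm
D = (Gd⁴/(8N_a·k))^(1/3) = (77.1×10³·7.2⁴/(8·14·13.941))^(1/3)
  = (132701)^(1/3) = 51.0064 mm

51.0 mm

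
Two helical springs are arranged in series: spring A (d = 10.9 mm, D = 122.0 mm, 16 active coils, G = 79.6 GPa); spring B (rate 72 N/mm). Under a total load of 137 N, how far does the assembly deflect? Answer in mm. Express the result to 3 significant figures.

30.2 mm

k_A = Gd⁴/(8D³N_a) = (79.6×10³)(10.9⁴)/(8·122.0³·16) = 4.8343 N/mm
Series: 1/k_eq = 1/4.8343 + 1/72 = 0.22075; k_eq = 4.5301 N/mm
δ = F/k_eq = 137/4.5301 = 30.242 mm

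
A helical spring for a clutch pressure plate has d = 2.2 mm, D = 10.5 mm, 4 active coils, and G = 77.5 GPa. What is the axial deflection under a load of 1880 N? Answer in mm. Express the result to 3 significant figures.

k = Gd⁴/(8D³N_a) = (77.5×10³)(2.2⁴)/(8·10.5³·4) = 49.009 N/mm
δ = F/k = 1880 / 49.009 = 38.36 mm

38.4 mm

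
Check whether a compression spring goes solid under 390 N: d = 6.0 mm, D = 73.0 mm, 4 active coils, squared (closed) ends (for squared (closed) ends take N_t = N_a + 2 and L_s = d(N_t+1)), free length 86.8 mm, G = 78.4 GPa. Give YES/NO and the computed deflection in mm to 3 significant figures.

YES, δ = 47.8 mm

k = Gd⁴/(8D³N_a) = (78.4×10³)(6.0⁴)/(8·73.0³·4) = 8.1621 N/mm
N_t = 6; L_s = 6.0·7 = 42 mm; δ_solid = L₀ − L_s = 86.8 − 42 = 44.8 mm
δ = F/k = 390/8.1621 = 47.782 mm
δ ≥ δ_solid → spring goes solid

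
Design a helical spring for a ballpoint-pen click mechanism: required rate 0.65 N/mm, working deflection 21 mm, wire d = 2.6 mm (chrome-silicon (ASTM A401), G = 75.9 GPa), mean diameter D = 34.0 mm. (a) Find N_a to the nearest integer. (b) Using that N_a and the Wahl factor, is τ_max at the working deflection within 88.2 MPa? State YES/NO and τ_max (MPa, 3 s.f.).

(a) 17 coils; (b) YES, τ_max = 74.4 MPa

N_a = Gd⁴/(8D³k) = (75.9×10³)(2.6⁴)/(8·34.0³·0.65) = 16.97 → N_a = 17
Actual rate k = Gd⁴/(8D³·17) = 0.64887 N/mm
Working load F = kδ = 0.64887·21 = 13.626 N
C = 34.0/2.6 = 13.0769; K_W = (4C−1)/(4C−4)+0.615/C = 1.1091
τ_max = K_W·8FD/(πd³) = 1.1091·67.124 = 74.449 MPa
τ_max ≤ 88.2 MPa → acceptable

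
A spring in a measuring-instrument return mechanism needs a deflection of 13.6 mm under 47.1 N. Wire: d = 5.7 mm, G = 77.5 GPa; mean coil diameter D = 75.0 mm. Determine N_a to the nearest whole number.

7

Required rate k = F/δ = 47.1/13.6 = 3.4632 N/mm
N_a = Gd⁴/(8D³k) = (77.5×10³ × 5.7⁴)/(8 × 75.0³ × 3.4632)
    = 8.1809e+07 / 1.16884e+07 = 6.999 → 7 coils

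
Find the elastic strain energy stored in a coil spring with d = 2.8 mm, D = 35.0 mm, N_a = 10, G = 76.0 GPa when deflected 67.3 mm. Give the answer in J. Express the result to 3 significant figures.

3.08 J

k = Gd⁴/(8D³N_a) = (76.0×10³)(2.8⁴)/(8·35.0³·10) = 1.3619 N/mm
U = ½kδ² = 0.5 × 1.3619 × 67.3² = 3084.3 N·mm = 3.0843 J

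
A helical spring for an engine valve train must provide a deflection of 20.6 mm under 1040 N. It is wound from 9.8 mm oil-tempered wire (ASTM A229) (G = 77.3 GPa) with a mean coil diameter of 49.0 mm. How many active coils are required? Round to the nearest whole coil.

15

Required rate k = F/δ = 1040/20.6 = 50.485 N/mm
N_a = Gd⁴/(8D³k) = (77.3×10³ × 9.8⁴)/(8 × 49.0³ × 50.485)
    = 7.12991e+08 / 4.75165e+07 = 15.01 → 15 coils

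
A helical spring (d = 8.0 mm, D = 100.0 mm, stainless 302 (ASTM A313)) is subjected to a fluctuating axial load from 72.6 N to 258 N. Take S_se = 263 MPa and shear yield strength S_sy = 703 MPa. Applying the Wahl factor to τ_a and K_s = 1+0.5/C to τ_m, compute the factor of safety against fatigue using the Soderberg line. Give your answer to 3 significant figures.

3.15

C = D/d = 100.0/8.0 = 12.5000; K_W = (4C−1)/(4C−4)+0.615/C = 1.1144; K_s = 1+0.5/C = 1.0400
F_a = (F_max−F_min)/2 = 92.7 N; F_m = (F_max+F_min)/2 = 165.3 N
τ_a = K_W·8F_aD/(πd³) = 1.1144 × 46.105 = 51.38 MPa
τ_m = K_s·8F_mD/(πd³) = 1.0400 × 82.213 = 85.502 MPa
Soderberg: 1/n_f = τ_a/S_se + τ_m/S_sy = 51.38/263 + 85.502/703 = 0.19536 + 0.12162 = 0.31699
n_f = 1/0.31699 = 3.155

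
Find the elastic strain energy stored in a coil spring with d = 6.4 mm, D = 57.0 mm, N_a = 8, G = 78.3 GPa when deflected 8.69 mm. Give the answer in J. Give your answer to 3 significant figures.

0.418 J

k = Gd⁴/(8D³N_a) = (78.3×10³)(6.4⁴)/(8·57.0³·8) = 11.084 N/mm
U = ½kδ² = 0.5 × 11.084 × 8.69² = 418.49 N·mm = 0.41849 J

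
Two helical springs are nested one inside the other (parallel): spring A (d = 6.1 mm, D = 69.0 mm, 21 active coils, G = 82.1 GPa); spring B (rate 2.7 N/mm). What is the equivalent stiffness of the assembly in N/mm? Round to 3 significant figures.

k_A = Gd⁴/(8D³N_a) = (82.1×10³)(6.1⁴)/(8·69.0³·21) = 2.0597 N/mm
Parallel: k_eq = 2.0597 + 2.7 = 4.7597 N/mm

4.76 N/mm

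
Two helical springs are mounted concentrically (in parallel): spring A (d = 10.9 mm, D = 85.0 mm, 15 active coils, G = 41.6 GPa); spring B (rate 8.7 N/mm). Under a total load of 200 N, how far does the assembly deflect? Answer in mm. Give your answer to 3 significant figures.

12.0 mm

k_A = Gd⁴/(8D³N_a) = (41.6×10³)(10.9⁴)/(8·85.0³·15) = 7.9682 N/mm
Parallel: k_eq = 7.9682 + 8.7 = 16.668 N/mm
δ = F/k_eq = 200/16.668 = 11.999 mm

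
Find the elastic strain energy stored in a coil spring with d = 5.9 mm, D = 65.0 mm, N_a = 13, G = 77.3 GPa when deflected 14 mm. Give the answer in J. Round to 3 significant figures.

0.321 J

k = Gd⁴/(8D³N_a) = (77.3×10³)(5.9⁴)/(8·65.0³·13) = 3.2795 N/mm
U = ½kδ² = 0.5 × 3.2795 × 14² = 321.4 N·mm = 0.3214 J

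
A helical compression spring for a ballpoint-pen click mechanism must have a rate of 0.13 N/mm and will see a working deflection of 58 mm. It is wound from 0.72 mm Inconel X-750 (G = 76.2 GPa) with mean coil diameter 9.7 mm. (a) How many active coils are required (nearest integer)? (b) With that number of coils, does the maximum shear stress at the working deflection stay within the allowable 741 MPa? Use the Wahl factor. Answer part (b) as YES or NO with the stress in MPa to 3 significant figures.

(a) 22 coils; (b) YES, τ_max = 541 MPa

N_a = Gd⁴/(8D³k) = (76.2×10³)(0.72⁴)/(8·9.7³·0.13) = 21.57 → N_a = 22
Actual rate k = Gd⁴/(8D³·22) = 0.12748 N/mm
Working load F = kδ = 0.12748·58 = 7.3941 N
C = 9.7/0.72 = 13.4722; K_W = (4C−1)/(4C−4)+0.615/C = 1.1058
τ_max = K_W·8FD/(πd³) = 1.1058·489.33 = 541.09 MPa
τ_max ≤ 741 MPa → acceptable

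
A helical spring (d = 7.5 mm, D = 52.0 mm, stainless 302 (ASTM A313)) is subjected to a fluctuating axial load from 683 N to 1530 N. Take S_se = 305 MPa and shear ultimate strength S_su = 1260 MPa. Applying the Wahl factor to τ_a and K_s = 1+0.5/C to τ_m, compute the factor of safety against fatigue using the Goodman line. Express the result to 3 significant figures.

C = D/d = 52.0/7.5 = 6.9333; K_W = (4C−1)/(4C−4)+0.615/C = 1.2151; K_s = 1+0.5/C = 1.0721
F_a = (F_max−F_min)/2 = 423.5 N; F_m = (F_max+F_min)/2 = 1106.5 N
τ_a = K_W·8F_aD/(πd³) = 1.2151 × 132.93 = 161.52 MPa
τ_m = K_s·8F_mD/(πd³) = 1.0721 × 347.31 = 372.35 MPa
Goodman: 1/n_f = τ_a/S_se + τ_m/S_su = 161.52/305 + 372.35/1260 = 0.52958 + 0.29552 = 0.82509
n_f = 1/0.82509 = 1.212

1.21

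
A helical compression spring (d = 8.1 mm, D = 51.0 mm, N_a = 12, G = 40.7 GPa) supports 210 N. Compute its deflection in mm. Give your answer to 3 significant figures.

15.3 mm

k = Gd⁴/(8D³N_a) = (40.7×10³)(8.1⁴)/(8·51.0³·12) = 13.758 N/mm
δ = F/k = 210 / 13.758 = 15.264 mm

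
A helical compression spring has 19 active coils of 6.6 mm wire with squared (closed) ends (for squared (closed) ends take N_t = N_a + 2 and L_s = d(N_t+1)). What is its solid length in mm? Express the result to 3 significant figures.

squared (closed) ends: N_t = N_a + 2 = 19 + 2 = 21
L_s = d·(N_t+1) = 6.6 × 22 = 145.2 mm

145 mm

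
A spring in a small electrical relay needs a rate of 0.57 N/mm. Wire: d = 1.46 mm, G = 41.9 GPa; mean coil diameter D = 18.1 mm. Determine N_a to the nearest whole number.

7

N_a = Gd⁴/(8D³k) = (41.9×10³ × 1.46⁴)/(8 × 18.1³ × 0.57)
    = 190382 / 27039.6 = 7.041 → 7 coils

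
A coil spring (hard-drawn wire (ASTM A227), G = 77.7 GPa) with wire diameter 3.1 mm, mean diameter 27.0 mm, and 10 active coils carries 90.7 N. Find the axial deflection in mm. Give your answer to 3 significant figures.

k = Gd⁴/(8D³N_a) = (77.7×10³)(3.1⁴)/(8·27.0³·10) = 4.5571 N/mm
δ = F/k = 90.7 / 4.5571 = 19.903 mm

19.9 mm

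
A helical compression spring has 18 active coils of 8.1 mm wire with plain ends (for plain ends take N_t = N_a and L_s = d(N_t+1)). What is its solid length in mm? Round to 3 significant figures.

plain ends: N_t = N_a = 18
L_s = d·(N_t+1) = 8.1 × 19 = 153.9 mm

154 mm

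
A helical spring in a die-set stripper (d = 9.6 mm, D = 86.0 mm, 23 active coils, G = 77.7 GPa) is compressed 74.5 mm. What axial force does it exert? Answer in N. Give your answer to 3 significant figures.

420 N

k = Gd⁴/(8D³N_a) = (77.7×10³)(9.6⁴)/(8·86.0³·23) = 5.6389 N/mm
F = k·δ = 5.6389 × 74.5 = 420.1 N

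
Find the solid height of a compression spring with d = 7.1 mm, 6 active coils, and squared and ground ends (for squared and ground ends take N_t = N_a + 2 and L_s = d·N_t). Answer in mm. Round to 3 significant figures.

56.8 mm

squared and ground ends: N_t = N_a + 2 = 6 + 2 = 8
L_s = d·N_t = 7.1 × 8 = 56.8 mm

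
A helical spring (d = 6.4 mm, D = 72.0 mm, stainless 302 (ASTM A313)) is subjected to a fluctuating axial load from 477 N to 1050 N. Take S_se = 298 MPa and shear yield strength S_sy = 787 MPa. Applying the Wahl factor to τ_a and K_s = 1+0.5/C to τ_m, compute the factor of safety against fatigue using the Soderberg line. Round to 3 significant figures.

C = D/d = 72.0/6.4 = 11.2500; K_W = (4C−1)/(4C−4)+0.615/C = 1.1278; K_s = 1+0.5/C = 1.0444
F_a = (F_max−F_min)/2 = 286.5 N; F_m = (F_max+F_min)/2 = 763.5 N
τ_a = K_W·8F_aD/(πd³) = 1.1278 × 200.38 = 226 MPa
τ_m = K_s·8F_mD/(πd³) = 1.0444 × 534 = 557.73 MPa
Soderberg: 1/n_f = τ_a/S_se + τ_m/S_sy = 226/298 + 557.73/787 = 0.75838 + 0.70868 = 1.4671
n_f = 1/1.4671 = 0.6816

0.682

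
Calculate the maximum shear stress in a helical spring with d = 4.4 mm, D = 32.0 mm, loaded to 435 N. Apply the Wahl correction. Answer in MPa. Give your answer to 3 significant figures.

501 MPa

Spring index C = D/d = 32.0/4.4 = 7.2727
K_W = (4C−1)/(4C−4) + 0.615/C = 28.091/25.091 + 0.0846 = 1.2041
τ₀ = 8FD/(πd³) = 8·435·32.0/(π·4.4³) = 111360/267.61 = 416.12 MPa
τ_max = K·τ₀ = 1.2041 × 416.12 = 501.06 MPa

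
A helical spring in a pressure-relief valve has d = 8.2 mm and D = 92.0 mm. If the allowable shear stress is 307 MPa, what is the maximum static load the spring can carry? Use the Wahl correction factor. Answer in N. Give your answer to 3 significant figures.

640 N

C = D/d = 92.0/8.2 = 11.2195
K_W = (4C−1)/(4C−4) + 0.615/C = 43.878/40.878 + 0.0548 = 1.1282
τ_max = K·8FD/(πd³) → F_max = τ_allow·πd³/(8DK)
F_max = 307·π·8.2³/(8·92.0·1.1282) = 5.3178e+05/830.36 = 640.42 N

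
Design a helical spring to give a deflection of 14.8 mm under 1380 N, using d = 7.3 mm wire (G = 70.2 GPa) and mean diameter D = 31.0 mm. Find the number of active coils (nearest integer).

9

Required rate k = F/δ = 1380/14.8 = 93.243 N/mm
N_a = Gd⁴/(8D³k) = (70.2×10³ × 7.3⁴)/(8 × 31.0³ × 93.243)
    = 1.99356e+08 / 2.22225e+07 = 8.971 → 9 coils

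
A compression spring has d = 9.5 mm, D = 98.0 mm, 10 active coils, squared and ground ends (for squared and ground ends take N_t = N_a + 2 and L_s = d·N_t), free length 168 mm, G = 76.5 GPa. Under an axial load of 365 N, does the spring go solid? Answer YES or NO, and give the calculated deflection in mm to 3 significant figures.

NO, δ = 44.1 mm

k = Gd⁴/(8D³N_a) = (76.5×10³)(9.5⁴)/(8·98.0³·10) = 8.2754 N/mm
N_t = 12; L_s = 9.5·12 = 114 mm; δ_solid = L₀ − L_s = 168 − 114 = 54 mm
δ = F/k = 365/8.2754 = 44.107 mm
δ < δ_solid → spring does not go solid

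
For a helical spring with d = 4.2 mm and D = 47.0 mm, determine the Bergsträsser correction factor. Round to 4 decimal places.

C = D/d = 47.0/4.2 = 11.1905
K_B = (4C+2)/(4C−3) = 46.762/41.762 = 1.1197

1.1197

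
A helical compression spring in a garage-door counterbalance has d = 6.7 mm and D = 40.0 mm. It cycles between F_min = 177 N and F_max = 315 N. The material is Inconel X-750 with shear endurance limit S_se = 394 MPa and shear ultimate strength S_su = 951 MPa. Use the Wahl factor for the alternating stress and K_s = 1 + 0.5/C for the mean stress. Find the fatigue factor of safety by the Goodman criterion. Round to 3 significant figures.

5.91

C = D/d = 40.0/6.7 = 5.9701; K_W = (4C−1)/(4C−4)+0.615/C = 1.2539; K_s = 1+0.5/C = 1.0837
F_a = (F_max−F_min)/2 = 69 N; F_m = (F_max+F_min)/2 = 246 N
τ_a = K_W·8F_aD/(πd³) = 1.2539 × 23.368 = 29.302 MPa
τ_m = K_s·8F_mD/(πd³) = 1.0837 × 83.313 = 90.29 MPa
Goodman: 1/n_f = τ_a/S_se + τ_m/S_su = 29.302/394 + 90.29/951 = 0.07437 + 0.09494 = 0.16931
n_f = 1/0.16931 = 5.906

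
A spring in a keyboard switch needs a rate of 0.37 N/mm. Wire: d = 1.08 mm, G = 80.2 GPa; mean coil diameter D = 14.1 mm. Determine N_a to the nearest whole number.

13

N_a = Gd⁴/(8D³k) = (80.2×10³ × 1.08⁴)/(8 × 14.1³ × 0.37)
    = 109111 / 8297.53 = 13.15 → 13 coils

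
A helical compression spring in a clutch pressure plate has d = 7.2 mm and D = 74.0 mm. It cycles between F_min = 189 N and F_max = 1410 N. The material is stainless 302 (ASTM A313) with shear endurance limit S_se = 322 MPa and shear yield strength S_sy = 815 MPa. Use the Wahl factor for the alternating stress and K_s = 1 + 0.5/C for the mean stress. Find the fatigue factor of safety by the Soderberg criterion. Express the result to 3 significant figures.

C = D/d = 74.0/7.2 = 10.2778; K_W = (4C−1)/(4C−4)+0.615/C = 1.1407; K_s = 1+0.5/C = 1.0486
F_a = (F_max−F_min)/2 = 610.5 N; F_m = (F_max+F_min)/2 = 799.5 N
τ_a = K_W·8F_aD/(πd³) = 1.1407 × 308.22 = 351.58 MPa
τ_m = K_s·8F_mD/(πd³) = 1.0486 × 403.64 = 423.28 MPa
Soderberg: 1/n_f = τ_a/S_se + τ_m/S_sy = 351.58/322 + 423.28/815 = 1.09186 + 0.51936 = 1.6112
n_f = 1/1.6112 = 0.6206

0.621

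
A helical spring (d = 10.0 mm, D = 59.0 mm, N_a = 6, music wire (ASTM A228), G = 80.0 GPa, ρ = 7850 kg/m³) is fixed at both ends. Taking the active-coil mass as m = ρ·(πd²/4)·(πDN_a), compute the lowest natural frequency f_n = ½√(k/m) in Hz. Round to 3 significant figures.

172 Hz

k = Gd⁴/(8D³N_a) = (80.0×10³)(10.0⁴)/(8·59.0³·6) = 81.151 N/mm = 81151 N/m
Wire length L = πDN_a = π·59.0·6 = 1112.1 mm
m = ρ·(πd²/4)·L = 7850 × 78.54×10⁻⁶ m² × 1.1121 m = 0.68567 kg
f_n = ½√(k/m) = 0.5·√(81151/0.68567) = 0.5·√(1.1835e+05) = 172.01 Hz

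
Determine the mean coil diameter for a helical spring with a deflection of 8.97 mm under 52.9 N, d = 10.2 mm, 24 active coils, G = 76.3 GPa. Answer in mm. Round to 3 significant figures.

90.0 mm

Required rate k = F/δ = 52.9/8.97 = 5.8974 N/mm
D = (Gd⁴/(8N_a·k))^(1/3) = (76.3×10³·10.2⁴/(8·24·5.8974))^(1/3)
  = (729392)^(1/3) = 90.0161 mm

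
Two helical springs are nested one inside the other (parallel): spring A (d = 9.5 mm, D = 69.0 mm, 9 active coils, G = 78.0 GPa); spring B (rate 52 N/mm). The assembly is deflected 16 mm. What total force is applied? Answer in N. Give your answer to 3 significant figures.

k_A = Gd⁴/(8D³N_a) = (78.0×10³)(9.5⁴)/(8·69.0³·9) = 26.86 N/mm
Parallel: k_eq = 26.86 + 52 = 78.86 N/mm
F = k_eq·δ = 78.86·16 = 1261.8 N

1260 N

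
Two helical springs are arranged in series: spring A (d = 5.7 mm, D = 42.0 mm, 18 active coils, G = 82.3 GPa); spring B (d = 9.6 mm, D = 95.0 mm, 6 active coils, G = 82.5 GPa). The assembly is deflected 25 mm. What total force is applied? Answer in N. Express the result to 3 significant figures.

138 N

k_A = Gd⁴/(8D³N_a) = (82.3×10³)(5.7⁴)/(8·42.0³·18) = 8.1431 N/mm
k_B = Gd⁴/(8D³N_a) = (82.5×10³)(9.6⁴)/(8·95.0³·6) = 17.027 N/mm
Series: 1/k_eq = 1/8.1431 + 1/17.027 = 0.18154; k_eq = 5.5086 N/mm
F = k_eq·δ = 5.5086·25 = 137.71 N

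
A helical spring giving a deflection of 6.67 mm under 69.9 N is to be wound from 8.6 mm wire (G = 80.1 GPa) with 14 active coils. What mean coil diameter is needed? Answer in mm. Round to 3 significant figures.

72.0 mm

Required rate k = F/δ = 69.9/6.67 = 10.48 N/mm
D = (Gd⁴/(8N_a·k))^(1/3) = (80.1×10³·8.6⁴/(8·14·10.48))^(1/3)
  = (373299)^(1/3) = 72.0033 mm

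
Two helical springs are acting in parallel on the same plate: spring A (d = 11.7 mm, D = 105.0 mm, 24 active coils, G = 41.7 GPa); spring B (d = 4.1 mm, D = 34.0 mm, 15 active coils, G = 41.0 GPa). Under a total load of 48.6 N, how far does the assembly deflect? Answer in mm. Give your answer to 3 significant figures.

k_A = Gd⁴/(8D³N_a) = (41.7×10³)(11.7⁴)/(8·105.0³·24) = 3.5157 N/mm
k_B = Gd⁴/(8D³N_a) = (41.0×10³)(4.1⁴)/(8·34.0³·15) = 2.4564 N/mm
Parallel: k_eq = 3.5157 + 2.4564 = 5.9721 N/mm
δ = F/k_eq = 48.6/5.9721 = 8.1378 mm

8.14 mm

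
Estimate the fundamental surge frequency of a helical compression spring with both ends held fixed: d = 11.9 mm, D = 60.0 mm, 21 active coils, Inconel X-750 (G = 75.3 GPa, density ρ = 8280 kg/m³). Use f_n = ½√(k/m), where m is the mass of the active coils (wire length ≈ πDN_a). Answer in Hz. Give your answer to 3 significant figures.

53.4 Hz

k = Gd⁴/(8D³N_a) = (75.3×10³)(11.9⁴)/(8·60.0³·21) = 41.612 N/mm = 41612 N/m
Wire length L = πDN_a = π·60.0·21 = 3958.4 mm
m = ρ·(πd²/4)·L = 8280 × 111.22×10⁻⁶ m² × 3.9584 m = 3.6453 kg
f_n = ½√(k/m) = 0.5·√(41612/3.6453) = 0.5·√(11415) = 53.421 Hz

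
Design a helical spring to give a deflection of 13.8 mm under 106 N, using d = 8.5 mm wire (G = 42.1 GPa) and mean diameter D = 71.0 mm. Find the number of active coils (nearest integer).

10

Required rate k = F/δ = 106/13.8 = 7.6812 N/mm
N_a = Gd⁴/(8D³k) = (42.1×10³ × 8.5⁴)/(8 × 71.0³ × 7.6812)
    = 2.19765e+08 / 2.19934e+07 = 9.992 → 10 coils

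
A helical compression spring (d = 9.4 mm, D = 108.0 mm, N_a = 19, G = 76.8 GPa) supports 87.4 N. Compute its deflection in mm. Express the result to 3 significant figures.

k = Gd⁴/(8D³N_a) = (76.8×10³)(9.4⁴)/(8·108.0³·19) = 3.1315 N/mm
δ = F/k = 87.4 / 3.1315 = 27.91 mm

27.9 mm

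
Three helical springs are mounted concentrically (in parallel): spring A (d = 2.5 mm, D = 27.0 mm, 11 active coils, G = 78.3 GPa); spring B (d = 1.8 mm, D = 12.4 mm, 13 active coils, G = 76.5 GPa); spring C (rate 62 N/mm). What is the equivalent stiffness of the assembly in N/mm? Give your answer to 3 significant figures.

k_A = Gd⁴/(8D³N_a) = (78.3×10³)(2.5⁴)/(8·27.0³·11) = 1.7658 N/mm
k_B = Gd⁴/(8D³N_a) = (76.5×10³)(1.8⁴)/(8·12.4³·13) = 4.05 N/mm
Parallel: k_eq = 1.7658 + 4.05 + 62 = 67.816 N/mm

67.8 N/mm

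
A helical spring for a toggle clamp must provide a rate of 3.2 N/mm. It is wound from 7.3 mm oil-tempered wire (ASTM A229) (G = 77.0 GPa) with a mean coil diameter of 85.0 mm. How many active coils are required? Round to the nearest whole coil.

N_a = Gd⁴/(8D³k) = (77.0×10³ × 7.3⁴)/(8 × 85.0³ × 3.2)
    = 2.18666e+08 / 1.57216e+07 = 13.91 → 14 coils

14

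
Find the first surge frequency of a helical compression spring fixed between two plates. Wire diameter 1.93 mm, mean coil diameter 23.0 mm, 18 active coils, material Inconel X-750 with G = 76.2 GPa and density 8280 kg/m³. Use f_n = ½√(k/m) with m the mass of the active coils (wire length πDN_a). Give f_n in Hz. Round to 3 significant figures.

69.2 Hz

k = Gd⁴/(8D³N_a) = (76.2×10³)(1.93⁴)/(8·23.0³·18) = 0.60345 N/mm = 603.45 N/m
Wire length L = πDN_a = π·23.0·18 = 1300.6 mm
m = ρ·(πd²/4)·L = 8280 × 2.9255×10⁻⁶ m² × 1.3006 m = 0.031505 kg
f_n = ½√(k/m) = 0.5·√(603.45/0.031505) = 0.5·√(19154) = 69.198 Hz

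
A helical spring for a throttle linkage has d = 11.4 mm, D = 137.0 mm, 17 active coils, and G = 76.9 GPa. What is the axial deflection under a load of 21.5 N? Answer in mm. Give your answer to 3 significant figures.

k = Gd⁴/(8D³N_a) = (76.9×10³)(11.4⁴)/(8·137.0³·17) = 3.714 N/mm
δ = F/k = 21.5 / 3.714 = 5.7889 mm

5.79 mm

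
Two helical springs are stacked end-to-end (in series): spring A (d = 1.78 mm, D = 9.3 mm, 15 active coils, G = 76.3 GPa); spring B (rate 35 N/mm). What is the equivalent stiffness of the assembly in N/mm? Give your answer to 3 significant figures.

k_A = Gd⁴/(8D³N_a) = (76.3×10³)(1.78⁴)/(8·9.3³·15) = 7.9355 N/mm
Series: 1/k_eq = 1/7.9355 + 1/35 = 0.15459; k_eq = 6.4688 N/mm

6.47 N/mm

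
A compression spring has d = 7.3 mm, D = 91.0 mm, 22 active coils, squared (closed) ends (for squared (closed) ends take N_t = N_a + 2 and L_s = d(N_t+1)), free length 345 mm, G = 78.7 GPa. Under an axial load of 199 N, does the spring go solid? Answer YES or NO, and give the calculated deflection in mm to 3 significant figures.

k = Gd⁴/(8D³N_a) = (78.7×10³)(7.3⁴)/(8·91.0³·22) = 1.6851 N/mm
N_t = 24; L_s = 7.3·25 = 182.5 mm; δ_solid = L₀ − L_s = 345 − 182.5 = 162.5 mm
δ = F/k = 199/1.6851 = 118.09 mm
δ < δ_solid → spring does not go solid

NO, δ = 118 mm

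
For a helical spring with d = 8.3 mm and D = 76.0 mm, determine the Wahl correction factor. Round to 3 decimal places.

1.159

C = D/d = 76.0/8.3 = 9.1566
K_W = (4C−1)/(4C−4) + 0.615/C = 35.627/32.627 + 0.0672 = 1.1591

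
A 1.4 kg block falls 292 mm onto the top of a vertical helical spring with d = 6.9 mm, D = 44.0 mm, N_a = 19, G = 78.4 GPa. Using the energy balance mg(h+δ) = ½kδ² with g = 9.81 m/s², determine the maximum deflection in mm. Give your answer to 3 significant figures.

k = Gd⁴/(8D³N_a) = (78.4×10³)(6.9⁴)/(8·44.0³·19) = 13.725 N/mm
W = mg = 1.4 × 9.81 = 13.734 N
½kδ² − Wδ − Wh = 0 → δ = (W + √(W² + 2kWh))/k
δ = (13.734 + √(188.62 + 110083))/13.725 = (13.734 + 332.07)/13.725 = 25.195 mm

25.2 mm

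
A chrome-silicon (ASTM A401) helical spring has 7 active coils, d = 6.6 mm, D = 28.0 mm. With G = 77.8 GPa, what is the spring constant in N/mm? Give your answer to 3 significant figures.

120 N/mm

k = Gd⁴/(8D³N_a) = (77.8×10³ × 6.6⁴) / (8 × 28.0³ × 7)
  = 1.47623e+08 / 1.22931e+06 = 120.09 N/mm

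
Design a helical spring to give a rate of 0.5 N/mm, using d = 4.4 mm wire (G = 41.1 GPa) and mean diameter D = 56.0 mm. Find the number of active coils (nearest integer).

22

N_a = Gd⁴/(8D³k) = (41.1×10³ × 4.4⁴)/(8 × 56.0³ × 0.5)
    = 1.54047e+07 / 702464 = 21.93 → 22 coils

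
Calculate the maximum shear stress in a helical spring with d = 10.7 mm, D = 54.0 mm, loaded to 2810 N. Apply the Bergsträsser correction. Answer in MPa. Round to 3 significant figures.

407 MPa

Spring index C = D/d = 54.0/10.7 = 5.0467
K_B = (4C+2)/(4C−3) = 22.187/17.187 = 1.2909
τ₀ = 8FD/(πd³) = 8·2810·54.0/(π·10.7³) = 1.21392e+06/3848.6 = 315.42 MPa
τ_max = K·τ₀ = 1.2909 × 315.42 = 407.18 MPa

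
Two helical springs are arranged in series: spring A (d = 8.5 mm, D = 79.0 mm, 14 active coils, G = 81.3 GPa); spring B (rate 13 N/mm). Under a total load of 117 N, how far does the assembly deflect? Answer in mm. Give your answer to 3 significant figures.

k_A = Gd⁴/(8D³N_a) = (81.3×10³)(8.5⁴)/(8·79.0³·14) = 7.6854 N/mm
Series: 1/k_eq = 1/7.6854 + 1/13 = 0.20704; k_eq = 4.83 N/mm
δ = F/k_eq = 117/4.83 = 24.224 mm

24.2 mm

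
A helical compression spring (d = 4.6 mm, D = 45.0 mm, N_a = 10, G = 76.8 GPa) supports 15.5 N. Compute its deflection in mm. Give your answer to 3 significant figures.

k = Gd⁴/(8D³N_a) = (76.8×10³)(4.6⁴)/(8·45.0³·10) = 4.717 N/mm
δ = F/k = 15.5 / 4.717 = 3.286 mm

3.29 mm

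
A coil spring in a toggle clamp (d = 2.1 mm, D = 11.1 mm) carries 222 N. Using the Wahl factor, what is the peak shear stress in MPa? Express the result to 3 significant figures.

875 MPa

Spring index C = D/d = 11.1/2.1 = 5.2857
K_W = (4C−1)/(4C−4) + 0.615/C = 20.143/17.143 + 0.1164 = 1.2914
τ₀ = 8FD/(πd³) = 8·222·11.1/(π·2.1³) = 19713.6/29.094 = 677.58 MPa
τ_max = K·τ₀ = 1.2914 × 677.58 = 874.99 MPa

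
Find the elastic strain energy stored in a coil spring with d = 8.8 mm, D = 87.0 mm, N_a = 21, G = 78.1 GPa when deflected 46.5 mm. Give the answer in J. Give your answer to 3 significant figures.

4.58 J

k = Gd⁴/(8D³N_a) = (78.1×10³)(8.8⁴)/(8·87.0³·21) = 4.2336 N/mm
U = ½kδ² = 0.5 × 4.2336 × 46.5² = 4577.1 N·mm = 4.5771 J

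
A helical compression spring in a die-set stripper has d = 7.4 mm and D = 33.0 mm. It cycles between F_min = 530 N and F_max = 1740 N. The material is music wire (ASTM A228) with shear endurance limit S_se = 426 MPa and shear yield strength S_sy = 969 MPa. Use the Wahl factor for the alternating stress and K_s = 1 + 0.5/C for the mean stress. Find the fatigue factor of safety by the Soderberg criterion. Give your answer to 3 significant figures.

1.49

C = D/d = 33.0/7.4 = 4.4595; K_W = (4C−1)/(4C−4)+0.615/C = 1.3547; K_s = 1+0.5/C = 1.1121
F_a = (F_max−F_min)/2 = 605 N; F_m = (F_max+F_min)/2 = 1135 N
τ_a = K_W·8F_aD/(πd³) = 1.3547 × 125.46 = 169.96 MPa
τ_m = K_s·8F_mD/(πd³) = 1.1121 × 235.37 = 261.76 MPa
Soderberg: 1/n_f = τ_a/S_se + τ_m/S_sy = 169.96/426 + 261.76/969 = 0.39898 + 0.27014 = 0.66912
n_f = 1/0.66912 = 1.495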